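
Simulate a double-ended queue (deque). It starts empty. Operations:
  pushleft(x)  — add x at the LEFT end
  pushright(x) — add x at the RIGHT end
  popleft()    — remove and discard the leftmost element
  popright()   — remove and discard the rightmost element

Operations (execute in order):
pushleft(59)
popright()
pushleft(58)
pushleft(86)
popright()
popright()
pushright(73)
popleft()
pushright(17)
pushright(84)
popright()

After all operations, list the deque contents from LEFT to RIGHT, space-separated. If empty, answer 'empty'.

Answer: 17

Derivation:
pushleft(59): [59]
popright(): []
pushleft(58): [58]
pushleft(86): [86, 58]
popright(): [86]
popright(): []
pushright(73): [73]
popleft(): []
pushright(17): [17]
pushright(84): [17, 84]
popright(): [17]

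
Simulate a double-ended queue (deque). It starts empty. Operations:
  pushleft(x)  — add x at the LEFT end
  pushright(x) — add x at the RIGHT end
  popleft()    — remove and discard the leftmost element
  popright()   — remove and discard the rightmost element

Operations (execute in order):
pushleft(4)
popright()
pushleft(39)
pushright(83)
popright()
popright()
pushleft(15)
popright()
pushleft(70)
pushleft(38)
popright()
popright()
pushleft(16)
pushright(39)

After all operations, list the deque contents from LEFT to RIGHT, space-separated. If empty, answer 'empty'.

pushleft(4): [4]
popright(): []
pushleft(39): [39]
pushright(83): [39, 83]
popright(): [39]
popright(): []
pushleft(15): [15]
popright(): []
pushleft(70): [70]
pushleft(38): [38, 70]
popright(): [38]
popright(): []
pushleft(16): [16]
pushright(39): [16, 39]

Answer: 16 39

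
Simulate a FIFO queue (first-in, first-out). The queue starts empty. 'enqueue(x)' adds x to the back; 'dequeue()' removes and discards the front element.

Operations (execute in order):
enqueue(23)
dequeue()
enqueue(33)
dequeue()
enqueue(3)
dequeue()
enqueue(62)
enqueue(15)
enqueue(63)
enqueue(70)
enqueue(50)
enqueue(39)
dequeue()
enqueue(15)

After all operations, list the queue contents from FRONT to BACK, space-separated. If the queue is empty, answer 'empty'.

Answer: 15 63 70 50 39 15

Derivation:
enqueue(23): [23]
dequeue(): []
enqueue(33): [33]
dequeue(): []
enqueue(3): [3]
dequeue(): []
enqueue(62): [62]
enqueue(15): [62, 15]
enqueue(63): [62, 15, 63]
enqueue(70): [62, 15, 63, 70]
enqueue(50): [62, 15, 63, 70, 50]
enqueue(39): [62, 15, 63, 70, 50, 39]
dequeue(): [15, 63, 70, 50, 39]
enqueue(15): [15, 63, 70, 50, 39, 15]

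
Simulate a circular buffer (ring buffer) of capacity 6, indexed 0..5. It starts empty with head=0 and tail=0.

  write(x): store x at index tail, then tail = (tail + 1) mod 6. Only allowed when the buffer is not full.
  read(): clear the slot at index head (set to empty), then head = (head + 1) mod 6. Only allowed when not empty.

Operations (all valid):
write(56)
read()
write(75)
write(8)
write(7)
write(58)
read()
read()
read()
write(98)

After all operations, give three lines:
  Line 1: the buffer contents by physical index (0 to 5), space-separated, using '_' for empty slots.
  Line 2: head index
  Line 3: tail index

write(56): buf=[56 _ _ _ _ _], head=0, tail=1, size=1
read(): buf=[_ _ _ _ _ _], head=1, tail=1, size=0
write(75): buf=[_ 75 _ _ _ _], head=1, tail=2, size=1
write(8): buf=[_ 75 8 _ _ _], head=1, tail=3, size=2
write(7): buf=[_ 75 8 7 _ _], head=1, tail=4, size=3
write(58): buf=[_ 75 8 7 58 _], head=1, tail=5, size=4
read(): buf=[_ _ 8 7 58 _], head=2, tail=5, size=3
read(): buf=[_ _ _ 7 58 _], head=3, tail=5, size=2
read(): buf=[_ _ _ _ 58 _], head=4, tail=5, size=1
write(98): buf=[_ _ _ _ 58 98], head=4, tail=0, size=2

Answer: _ _ _ _ 58 98
4
0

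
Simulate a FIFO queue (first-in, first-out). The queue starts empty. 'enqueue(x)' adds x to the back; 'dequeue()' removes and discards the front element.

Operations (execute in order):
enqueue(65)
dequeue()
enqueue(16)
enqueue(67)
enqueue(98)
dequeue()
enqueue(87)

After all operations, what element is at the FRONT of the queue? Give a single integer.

Answer: 67

Derivation:
enqueue(65): queue = [65]
dequeue(): queue = []
enqueue(16): queue = [16]
enqueue(67): queue = [16, 67]
enqueue(98): queue = [16, 67, 98]
dequeue(): queue = [67, 98]
enqueue(87): queue = [67, 98, 87]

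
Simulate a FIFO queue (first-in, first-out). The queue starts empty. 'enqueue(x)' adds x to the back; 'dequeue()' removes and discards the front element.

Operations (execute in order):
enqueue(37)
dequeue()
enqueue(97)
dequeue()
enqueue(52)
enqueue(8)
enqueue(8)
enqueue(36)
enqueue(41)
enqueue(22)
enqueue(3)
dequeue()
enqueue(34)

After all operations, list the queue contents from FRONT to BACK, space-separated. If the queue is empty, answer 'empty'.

enqueue(37): [37]
dequeue(): []
enqueue(97): [97]
dequeue(): []
enqueue(52): [52]
enqueue(8): [52, 8]
enqueue(8): [52, 8, 8]
enqueue(36): [52, 8, 8, 36]
enqueue(41): [52, 8, 8, 36, 41]
enqueue(22): [52, 8, 8, 36, 41, 22]
enqueue(3): [52, 8, 8, 36, 41, 22, 3]
dequeue(): [8, 8, 36, 41, 22, 3]
enqueue(34): [8, 8, 36, 41, 22, 3, 34]

Answer: 8 8 36 41 22 3 34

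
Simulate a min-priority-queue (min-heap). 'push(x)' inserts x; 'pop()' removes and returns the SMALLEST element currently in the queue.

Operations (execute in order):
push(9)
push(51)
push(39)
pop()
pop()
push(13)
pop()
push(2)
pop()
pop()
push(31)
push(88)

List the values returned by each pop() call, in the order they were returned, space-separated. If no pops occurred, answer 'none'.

Answer: 9 39 13 2 51

Derivation:
push(9): heap contents = [9]
push(51): heap contents = [9, 51]
push(39): heap contents = [9, 39, 51]
pop() → 9: heap contents = [39, 51]
pop() → 39: heap contents = [51]
push(13): heap contents = [13, 51]
pop() → 13: heap contents = [51]
push(2): heap contents = [2, 51]
pop() → 2: heap contents = [51]
pop() → 51: heap contents = []
push(31): heap contents = [31]
push(88): heap contents = [31, 88]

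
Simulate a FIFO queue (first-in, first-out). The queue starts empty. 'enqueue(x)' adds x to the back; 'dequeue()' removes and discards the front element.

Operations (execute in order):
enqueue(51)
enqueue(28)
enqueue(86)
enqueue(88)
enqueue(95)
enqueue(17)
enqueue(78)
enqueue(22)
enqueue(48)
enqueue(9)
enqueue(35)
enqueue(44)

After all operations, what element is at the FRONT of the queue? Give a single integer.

Answer: 51

Derivation:
enqueue(51): queue = [51]
enqueue(28): queue = [51, 28]
enqueue(86): queue = [51, 28, 86]
enqueue(88): queue = [51, 28, 86, 88]
enqueue(95): queue = [51, 28, 86, 88, 95]
enqueue(17): queue = [51, 28, 86, 88, 95, 17]
enqueue(78): queue = [51, 28, 86, 88, 95, 17, 78]
enqueue(22): queue = [51, 28, 86, 88, 95, 17, 78, 22]
enqueue(48): queue = [51, 28, 86, 88, 95, 17, 78, 22, 48]
enqueue(9): queue = [51, 28, 86, 88, 95, 17, 78, 22, 48, 9]
enqueue(35): queue = [51, 28, 86, 88, 95, 17, 78, 22, 48, 9, 35]
enqueue(44): queue = [51, 28, 86, 88, 95, 17, 78, 22, 48, 9, 35, 44]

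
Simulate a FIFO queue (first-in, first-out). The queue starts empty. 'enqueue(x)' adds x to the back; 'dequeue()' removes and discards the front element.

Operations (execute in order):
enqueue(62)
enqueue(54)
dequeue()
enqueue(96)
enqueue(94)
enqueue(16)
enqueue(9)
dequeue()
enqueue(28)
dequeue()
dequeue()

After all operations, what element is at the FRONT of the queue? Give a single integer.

enqueue(62): queue = [62]
enqueue(54): queue = [62, 54]
dequeue(): queue = [54]
enqueue(96): queue = [54, 96]
enqueue(94): queue = [54, 96, 94]
enqueue(16): queue = [54, 96, 94, 16]
enqueue(9): queue = [54, 96, 94, 16, 9]
dequeue(): queue = [96, 94, 16, 9]
enqueue(28): queue = [96, 94, 16, 9, 28]
dequeue(): queue = [94, 16, 9, 28]
dequeue(): queue = [16, 9, 28]

Answer: 16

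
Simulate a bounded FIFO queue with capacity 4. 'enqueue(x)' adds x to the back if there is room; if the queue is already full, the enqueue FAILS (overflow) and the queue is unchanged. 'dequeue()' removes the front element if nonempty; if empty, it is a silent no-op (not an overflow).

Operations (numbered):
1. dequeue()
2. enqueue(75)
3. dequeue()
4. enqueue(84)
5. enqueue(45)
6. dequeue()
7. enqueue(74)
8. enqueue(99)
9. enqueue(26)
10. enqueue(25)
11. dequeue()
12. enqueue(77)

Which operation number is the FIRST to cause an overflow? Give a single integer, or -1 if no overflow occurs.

1. dequeue(): empty, no-op, size=0
2. enqueue(75): size=1
3. dequeue(): size=0
4. enqueue(84): size=1
5. enqueue(45): size=2
6. dequeue(): size=1
7. enqueue(74): size=2
8. enqueue(99): size=3
9. enqueue(26): size=4
10. enqueue(25): size=4=cap → OVERFLOW (fail)
11. dequeue(): size=3
12. enqueue(77): size=4

Answer: 10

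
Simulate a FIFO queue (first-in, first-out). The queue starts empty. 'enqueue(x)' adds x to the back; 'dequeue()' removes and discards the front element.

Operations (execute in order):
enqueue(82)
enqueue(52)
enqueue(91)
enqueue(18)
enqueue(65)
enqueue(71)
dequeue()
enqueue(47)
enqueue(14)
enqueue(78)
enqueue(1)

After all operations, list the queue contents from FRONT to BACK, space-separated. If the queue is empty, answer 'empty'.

enqueue(82): [82]
enqueue(52): [82, 52]
enqueue(91): [82, 52, 91]
enqueue(18): [82, 52, 91, 18]
enqueue(65): [82, 52, 91, 18, 65]
enqueue(71): [82, 52, 91, 18, 65, 71]
dequeue(): [52, 91, 18, 65, 71]
enqueue(47): [52, 91, 18, 65, 71, 47]
enqueue(14): [52, 91, 18, 65, 71, 47, 14]
enqueue(78): [52, 91, 18, 65, 71, 47, 14, 78]
enqueue(1): [52, 91, 18, 65, 71, 47, 14, 78, 1]

Answer: 52 91 18 65 71 47 14 78 1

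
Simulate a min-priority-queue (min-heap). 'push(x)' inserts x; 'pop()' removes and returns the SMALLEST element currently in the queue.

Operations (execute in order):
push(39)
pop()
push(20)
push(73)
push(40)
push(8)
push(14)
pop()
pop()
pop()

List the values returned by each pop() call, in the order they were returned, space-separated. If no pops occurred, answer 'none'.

Answer: 39 8 14 20

Derivation:
push(39): heap contents = [39]
pop() → 39: heap contents = []
push(20): heap contents = [20]
push(73): heap contents = [20, 73]
push(40): heap contents = [20, 40, 73]
push(8): heap contents = [8, 20, 40, 73]
push(14): heap contents = [8, 14, 20, 40, 73]
pop() → 8: heap contents = [14, 20, 40, 73]
pop() → 14: heap contents = [20, 40, 73]
pop() → 20: heap contents = [40, 73]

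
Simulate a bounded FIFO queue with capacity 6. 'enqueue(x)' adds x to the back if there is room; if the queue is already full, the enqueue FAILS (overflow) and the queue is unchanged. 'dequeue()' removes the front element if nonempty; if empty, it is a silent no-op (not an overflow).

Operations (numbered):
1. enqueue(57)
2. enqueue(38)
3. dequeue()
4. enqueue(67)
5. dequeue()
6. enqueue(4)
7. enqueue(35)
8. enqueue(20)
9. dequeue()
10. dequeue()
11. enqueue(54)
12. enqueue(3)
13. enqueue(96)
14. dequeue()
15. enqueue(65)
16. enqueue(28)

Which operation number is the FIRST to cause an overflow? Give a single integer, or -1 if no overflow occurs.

Answer: -1

Derivation:
1. enqueue(57): size=1
2. enqueue(38): size=2
3. dequeue(): size=1
4. enqueue(67): size=2
5. dequeue(): size=1
6. enqueue(4): size=2
7. enqueue(35): size=3
8. enqueue(20): size=4
9. dequeue(): size=3
10. dequeue(): size=2
11. enqueue(54): size=3
12. enqueue(3): size=4
13. enqueue(96): size=5
14. dequeue(): size=4
15. enqueue(65): size=5
16. enqueue(28): size=6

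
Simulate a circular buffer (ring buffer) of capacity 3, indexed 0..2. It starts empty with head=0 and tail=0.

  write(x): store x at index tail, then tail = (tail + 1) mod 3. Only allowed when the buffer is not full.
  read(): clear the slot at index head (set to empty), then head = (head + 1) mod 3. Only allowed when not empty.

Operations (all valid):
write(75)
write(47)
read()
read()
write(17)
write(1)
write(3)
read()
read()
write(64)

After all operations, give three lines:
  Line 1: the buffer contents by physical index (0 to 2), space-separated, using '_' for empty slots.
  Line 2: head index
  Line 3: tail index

write(75): buf=[75 _ _], head=0, tail=1, size=1
write(47): buf=[75 47 _], head=0, tail=2, size=2
read(): buf=[_ 47 _], head=1, tail=2, size=1
read(): buf=[_ _ _], head=2, tail=2, size=0
write(17): buf=[_ _ 17], head=2, tail=0, size=1
write(1): buf=[1 _ 17], head=2, tail=1, size=2
write(3): buf=[1 3 17], head=2, tail=2, size=3
read(): buf=[1 3 _], head=0, tail=2, size=2
read(): buf=[_ 3 _], head=1, tail=2, size=1
write(64): buf=[_ 3 64], head=1, tail=0, size=2

Answer: _ 3 64
1
0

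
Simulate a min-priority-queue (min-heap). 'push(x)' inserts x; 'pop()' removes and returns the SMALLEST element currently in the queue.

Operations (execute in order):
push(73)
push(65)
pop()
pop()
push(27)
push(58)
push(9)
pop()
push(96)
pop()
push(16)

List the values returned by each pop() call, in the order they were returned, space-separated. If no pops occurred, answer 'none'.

push(73): heap contents = [73]
push(65): heap contents = [65, 73]
pop() → 65: heap contents = [73]
pop() → 73: heap contents = []
push(27): heap contents = [27]
push(58): heap contents = [27, 58]
push(9): heap contents = [9, 27, 58]
pop() → 9: heap contents = [27, 58]
push(96): heap contents = [27, 58, 96]
pop() → 27: heap contents = [58, 96]
push(16): heap contents = [16, 58, 96]

Answer: 65 73 9 27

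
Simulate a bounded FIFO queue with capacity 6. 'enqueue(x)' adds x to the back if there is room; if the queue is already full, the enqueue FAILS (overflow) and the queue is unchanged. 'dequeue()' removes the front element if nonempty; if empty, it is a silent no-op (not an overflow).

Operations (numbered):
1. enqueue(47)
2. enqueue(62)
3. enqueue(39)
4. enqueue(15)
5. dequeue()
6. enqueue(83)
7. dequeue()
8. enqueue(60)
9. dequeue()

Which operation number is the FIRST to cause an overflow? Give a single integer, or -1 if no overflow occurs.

Answer: -1

Derivation:
1. enqueue(47): size=1
2. enqueue(62): size=2
3. enqueue(39): size=3
4. enqueue(15): size=4
5. dequeue(): size=3
6. enqueue(83): size=4
7. dequeue(): size=3
8. enqueue(60): size=4
9. dequeue(): size=3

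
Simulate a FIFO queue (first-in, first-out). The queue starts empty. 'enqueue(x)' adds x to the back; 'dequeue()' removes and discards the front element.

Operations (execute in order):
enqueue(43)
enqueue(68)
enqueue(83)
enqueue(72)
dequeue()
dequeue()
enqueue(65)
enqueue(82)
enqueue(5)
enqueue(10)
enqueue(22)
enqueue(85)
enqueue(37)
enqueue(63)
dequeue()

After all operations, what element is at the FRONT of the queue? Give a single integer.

enqueue(43): queue = [43]
enqueue(68): queue = [43, 68]
enqueue(83): queue = [43, 68, 83]
enqueue(72): queue = [43, 68, 83, 72]
dequeue(): queue = [68, 83, 72]
dequeue(): queue = [83, 72]
enqueue(65): queue = [83, 72, 65]
enqueue(82): queue = [83, 72, 65, 82]
enqueue(5): queue = [83, 72, 65, 82, 5]
enqueue(10): queue = [83, 72, 65, 82, 5, 10]
enqueue(22): queue = [83, 72, 65, 82, 5, 10, 22]
enqueue(85): queue = [83, 72, 65, 82, 5, 10, 22, 85]
enqueue(37): queue = [83, 72, 65, 82, 5, 10, 22, 85, 37]
enqueue(63): queue = [83, 72, 65, 82, 5, 10, 22, 85, 37, 63]
dequeue(): queue = [72, 65, 82, 5, 10, 22, 85, 37, 63]

Answer: 72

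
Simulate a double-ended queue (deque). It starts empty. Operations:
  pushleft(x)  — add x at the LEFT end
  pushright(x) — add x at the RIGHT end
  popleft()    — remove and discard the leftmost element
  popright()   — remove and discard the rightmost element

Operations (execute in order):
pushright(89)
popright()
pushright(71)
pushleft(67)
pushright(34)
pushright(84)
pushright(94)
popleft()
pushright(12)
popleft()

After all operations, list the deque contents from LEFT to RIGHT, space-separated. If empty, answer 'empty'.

Answer: 34 84 94 12

Derivation:
pushright(89): [89]
popright(): []
pushright(71): [71]
pushleft(67): [67, 71]
pushright(34): [67, 71, 34]
pushright(84): [67, 71, 34, 84]
pushright(94): [67, 71, 34, 84, 94]
popleft(): [71, 34, 84, 94]
pushright(12): [71, 34, 84, 94, 12]
popleft(): [34, 84, 94, 12]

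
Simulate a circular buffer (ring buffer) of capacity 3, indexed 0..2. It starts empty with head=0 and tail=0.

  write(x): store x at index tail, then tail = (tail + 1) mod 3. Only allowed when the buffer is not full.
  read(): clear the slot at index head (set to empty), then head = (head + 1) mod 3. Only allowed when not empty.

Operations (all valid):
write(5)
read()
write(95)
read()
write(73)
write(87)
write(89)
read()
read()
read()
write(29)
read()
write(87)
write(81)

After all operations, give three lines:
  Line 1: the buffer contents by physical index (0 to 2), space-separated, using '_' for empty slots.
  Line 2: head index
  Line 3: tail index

write(5): buf=[5 _ _], head=0, tail=1, size=1
read(): buf=[_ _ _], head=1, tail=1, size=0
write(95): buf=[_ 95 _], head=1, tail=2, size=1
read(): buf=[_ _ _], head=2, tail=2, size=0
write(73): buf=[_ _ 73], head=2, tail=0, size=1
write(87): buf=[87 _ 73], head=2, tail=1, size=2
write(89): buf=[87 89 73], head=2, tail=2, size=3
read(): buf=[87 89 _], head=0, tail=2, size=2
read(): buf=[_ 89 _], head=1, tail=2, size=1
read(): buf=[_ _ _], head=2, tail=2, size=0
write(29): buf=[_ _ 29], head=2, tail=0, size=1
read(): buf=[_ _ _], head=0, tail=0, size=0
write(87): buf=[87 _ _], head=0, tail=1, size=1
write(81): buf=[87 81 _], head=0, tail=2, size=2

Answer: 87 81 _
0
2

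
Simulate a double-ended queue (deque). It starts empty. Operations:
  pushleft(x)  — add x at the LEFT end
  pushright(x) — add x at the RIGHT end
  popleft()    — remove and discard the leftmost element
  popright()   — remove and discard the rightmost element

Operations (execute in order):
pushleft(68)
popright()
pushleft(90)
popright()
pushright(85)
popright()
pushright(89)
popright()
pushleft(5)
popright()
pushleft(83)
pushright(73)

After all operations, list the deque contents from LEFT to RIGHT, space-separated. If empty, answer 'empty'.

Answer: 83 73

Derivation:
pushleft(68): [68]
popright(): []
pushleft(90): [90]
popright(): []
pushright(85): [85]
popright(): []
pushright(89): [89]
popright(): []
pushleft(5): [5]
popright(): []
pushleft(83): [83]
pushright(73): [83, 73]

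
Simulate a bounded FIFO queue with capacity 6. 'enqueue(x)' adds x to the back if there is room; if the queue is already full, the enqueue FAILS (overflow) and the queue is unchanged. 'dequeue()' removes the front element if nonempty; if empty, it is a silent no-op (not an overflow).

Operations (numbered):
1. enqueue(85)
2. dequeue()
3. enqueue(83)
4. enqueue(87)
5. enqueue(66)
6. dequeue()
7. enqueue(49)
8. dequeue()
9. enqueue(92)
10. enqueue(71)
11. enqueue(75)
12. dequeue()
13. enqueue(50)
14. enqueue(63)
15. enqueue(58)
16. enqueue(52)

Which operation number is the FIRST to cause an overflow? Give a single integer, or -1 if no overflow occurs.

1. enqueue(85): size=1
2. dequeue(): size=0
3. enqueue(83): size=1
4. enqueue(87): size=2
5. enqueue(66): size=3
6. dequeue(): size=2
7. enqueue(49): size=3
8. dequeue(): size=2
9. enqueue(92): size=3
10. enqueue(71): size=4
11. enqueue(75): size=5
12. dequeue(): size=4
13. enqueue(50): size=5
14. enqueue(63): size=6
15. enqueue(58): size=6=cap → OVERFLOW (fail)
16. enqueue(52): size=6=cap → OVERFLOW (fail)

Answer: 15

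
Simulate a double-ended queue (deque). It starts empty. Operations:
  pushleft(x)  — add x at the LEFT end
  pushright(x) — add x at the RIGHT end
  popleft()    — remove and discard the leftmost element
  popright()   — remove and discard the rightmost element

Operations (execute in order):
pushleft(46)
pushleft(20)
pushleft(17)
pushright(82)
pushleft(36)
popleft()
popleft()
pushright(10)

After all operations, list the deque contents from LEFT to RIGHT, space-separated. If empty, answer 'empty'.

Answer: 20 46 82 10

Derivation:
pushleft(46): [46]
pushleft(20): [20, 46]
pushleft(17): [17, 20, 46]
pushright(82): [17, 20, 46, 82]
pushleft(36): [36, 17, 20, 46, 82]
popleft(): [17, 20, 46, 82]
popleft(): [20, 46, 82]
pushright(10): [20, 46, 82, 10]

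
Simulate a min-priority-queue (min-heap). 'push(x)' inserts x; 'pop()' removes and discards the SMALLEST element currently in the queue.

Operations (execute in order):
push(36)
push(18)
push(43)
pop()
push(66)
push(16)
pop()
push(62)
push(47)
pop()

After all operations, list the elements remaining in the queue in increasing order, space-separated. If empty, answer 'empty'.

Answer: 43 47 62 66

Derivation:
push(36): heap contents = [36]
push(18): heap contents = [18, 36]
push(43): heap contents = [18, 36, 43]
pop() → 18: heap contents = [36, 43]
push(66): heap contents = [36, 43, 66]
push(16): heap contents = [16, 36, 43, 66]
pop() → 16: heap contents = [36, 43, 66]
push(62): heap contents = [36, 43, 62, 66]
push(47): heap contents = [36, 43, 47, 62, 66]
pop() → 36: heap contents = [43, 47, 62, 66]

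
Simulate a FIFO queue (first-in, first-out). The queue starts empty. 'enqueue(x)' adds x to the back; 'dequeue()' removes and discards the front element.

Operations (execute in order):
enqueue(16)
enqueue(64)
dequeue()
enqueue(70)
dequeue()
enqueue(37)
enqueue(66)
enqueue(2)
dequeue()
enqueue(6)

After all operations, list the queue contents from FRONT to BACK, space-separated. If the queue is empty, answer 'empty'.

enqueue(16): [16]
enqueue(64): [16, 64]
dequeue(): [64]
enqueue(70): [64, 70]
dequeue(): [70]
enqueue(37): [70, 37]
enqueue(66): [70, 37, 66]
enqueue(2): [70, 37, 66, 2]
dequeue(): [37, 66, 2]
enqueue(6): [37, 66, 2, 6]

Answer: 37 66 2 6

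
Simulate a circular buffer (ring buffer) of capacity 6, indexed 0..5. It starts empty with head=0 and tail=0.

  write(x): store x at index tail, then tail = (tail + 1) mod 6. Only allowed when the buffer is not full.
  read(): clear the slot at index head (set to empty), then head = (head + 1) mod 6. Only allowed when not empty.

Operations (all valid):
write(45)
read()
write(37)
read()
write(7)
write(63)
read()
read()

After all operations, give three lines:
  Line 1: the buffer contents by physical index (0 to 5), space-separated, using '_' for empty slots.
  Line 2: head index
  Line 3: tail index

Answer: _ _ _ _ _ _
4
4

Derivation:
write(45): buf=[45 _ _ _ _ _], head=0, tail=1, size=1
read(): buf=[_ _ _ _ _ _], head=1, tail=1, size=0
write(37): buf=[_ 37 _ _ _ _], head=1, tail=2, size=1
read(): buf=[_ _ _ _ _ _], head=2, tail=2, size=0
write(7): buf=[_ _ 7 _ _ _], head=2, tail=3, size=1
write(63): buf=[_ _ 7 63 _ _], head=2, tail=4, size=2
read(): buf=[_ _ _ 63 _ _], head=3, tail=4, size=1
read(): buf=[_ _ _ _ _ _], head=4, tail=4, size=0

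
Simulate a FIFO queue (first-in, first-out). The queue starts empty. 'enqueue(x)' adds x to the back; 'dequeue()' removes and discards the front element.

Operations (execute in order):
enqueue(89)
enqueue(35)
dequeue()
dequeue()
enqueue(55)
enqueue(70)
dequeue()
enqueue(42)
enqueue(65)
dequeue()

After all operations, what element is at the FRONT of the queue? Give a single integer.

Answer: 42

Derivation:
enqueue(89): queue = [89]
enqueue(35): queue = [89, 35]
dequeue(): queue = [35]
dequeue(): queue = []
enqueue(55): queue = [55]
enqueue(70): queue = [55, 70]
dequeue(): queue = [70]
enqueue(42): queue = [70, 42]
enqueue(65): queue = [70, 42, 65]
dequeue(): queue = [42, 65]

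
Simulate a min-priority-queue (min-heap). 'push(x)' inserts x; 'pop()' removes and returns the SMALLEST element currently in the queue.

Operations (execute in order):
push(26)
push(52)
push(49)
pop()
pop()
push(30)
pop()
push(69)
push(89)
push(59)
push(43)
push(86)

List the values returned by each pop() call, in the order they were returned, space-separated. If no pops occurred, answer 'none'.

Answer: 26 49 30

Derivation:
push(26): heap contents = [26]
push(52): heap contents = [26, 52]
push(49): heap contents = [26, 49, 52]
pop() → 26: heap contents = [49, 52]
pop() → 49: heap contents = [52]
push(30): heap contents = [30, 52]
pop() → 30: heap contents = [52]
push(69): heap contents = [52, 69]
push(89): heap contents = [52, 69, 89]
push(59): heap contents = [52, 59, 69, 89]
push(43): heap contents = [43, 52, 59, 69, 89]
push(86): heap contents = [43, 52, 59, 69, 86, 89]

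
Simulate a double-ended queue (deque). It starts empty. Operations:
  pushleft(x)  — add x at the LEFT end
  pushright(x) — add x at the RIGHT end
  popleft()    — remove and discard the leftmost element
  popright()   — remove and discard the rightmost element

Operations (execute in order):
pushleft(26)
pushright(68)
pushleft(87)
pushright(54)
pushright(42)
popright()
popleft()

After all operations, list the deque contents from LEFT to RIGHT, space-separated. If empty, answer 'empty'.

Answer: 26 68 54

Derivation:
pushleft(26): [26]
pushright(68): [26, 68]
pushleft(87): [87, 26, 68]
pushright(54): [87, 26, 68, 54]
pushright(42): [87, 26, 68, 54, 42]
popright(): [87, 26, 68, 54]
popleft(): [26, 68, 54]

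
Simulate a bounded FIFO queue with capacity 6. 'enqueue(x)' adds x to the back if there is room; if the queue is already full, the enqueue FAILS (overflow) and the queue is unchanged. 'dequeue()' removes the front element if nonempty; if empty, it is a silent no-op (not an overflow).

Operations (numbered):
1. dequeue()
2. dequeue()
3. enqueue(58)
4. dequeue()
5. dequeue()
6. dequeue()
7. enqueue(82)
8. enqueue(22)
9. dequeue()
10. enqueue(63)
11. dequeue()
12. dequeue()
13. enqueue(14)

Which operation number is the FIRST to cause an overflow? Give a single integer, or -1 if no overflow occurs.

1. dequeue(): empty, no-op, size=0
2. dequeue(): empty, no-op, size=0
3. enqueue(58): size=1
4. dequeue(): size=0
5. dequeue(): empty, no-op, size=0
6. dequeue(): empty, no-op, size=0
7. enqueue(82): size=1
8. enqueue(22): size=2
9. dequeue(): size=1
10. enqueue(63): size=2
11. dequeue(): size=1
12. dequeue(): size=0
13. enqueue(14): size=1

Answer: -1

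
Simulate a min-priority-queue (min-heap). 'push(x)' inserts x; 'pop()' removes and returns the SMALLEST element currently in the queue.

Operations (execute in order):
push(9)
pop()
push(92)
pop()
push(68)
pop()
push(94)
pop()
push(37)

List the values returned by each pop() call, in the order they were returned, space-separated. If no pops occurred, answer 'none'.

Answer: 9 92 68 94

Derivation:
push(9): heap contents = [9]
pop() → 9: heap contents = []
push(92): heap contents = [92]
pop() → 92: heap contents = []
push(68): heap contents = [68]
pop() → 68: heap contents = []
push(94): heap contents = [94]
pop() → 94: heap contents = []
push(37): heap contents = [37]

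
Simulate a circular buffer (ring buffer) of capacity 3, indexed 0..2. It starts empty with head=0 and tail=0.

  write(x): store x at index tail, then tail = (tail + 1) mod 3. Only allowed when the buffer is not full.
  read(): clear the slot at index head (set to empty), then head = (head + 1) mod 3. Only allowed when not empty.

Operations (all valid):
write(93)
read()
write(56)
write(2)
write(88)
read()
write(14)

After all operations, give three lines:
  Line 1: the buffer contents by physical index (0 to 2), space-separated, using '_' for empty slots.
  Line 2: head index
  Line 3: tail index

Answer: 88 14 2
2
2

Derivation:
write(93): buf=[93 _ _], head=0, tail=1, size=1
read(): buf=[_ _ _], head=1, tail=1, size=0
write(56): buf=[_ 56 _], head=1, tail=2, size=1
write(2): buf=[_ 56 2], head=1, tail=0, size=2
write(88): buf=[88 56 2], head=1, tail=1, size=3
read(): buf=[88 _ 2], head=2, tail=1, size=2
write(14): buf=[88 14 2], head=2, tail=2, size=3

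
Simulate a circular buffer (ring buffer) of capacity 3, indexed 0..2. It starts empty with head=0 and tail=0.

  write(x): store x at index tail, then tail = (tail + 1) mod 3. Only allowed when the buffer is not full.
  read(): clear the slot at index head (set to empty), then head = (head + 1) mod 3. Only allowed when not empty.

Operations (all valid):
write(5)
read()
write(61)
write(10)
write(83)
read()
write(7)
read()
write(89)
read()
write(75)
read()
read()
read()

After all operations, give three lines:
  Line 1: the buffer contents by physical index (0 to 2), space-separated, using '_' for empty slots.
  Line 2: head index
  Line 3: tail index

write(5): buf=[5 _ _], head=0, tail=1, size=1
read(): buf=[_ _ _], head=1, tail=1, size=0
write(61): buf=[_ 61 _], head=1, tail=2, size=1
write(10): buf=[_ 61 10], head=1, tail=0, size=2
write(83): buf=[83 61 10], head=1, tail=1, size=3
read(): buf=[83 _ 10], head=2, tail=1, size=2
write(7): buf=[83 7 10], head=2, tail=2, size=3
read(): buf=[83 7 _], head=0, tail=2, size=2
write(89): buf=[83 7 89], head=0, tail=0, size=3
read(): buf=[_ 7 89], head=1, tail=0, size=2
write(75): buf=[75 7 89], head=1, tail=1, size=3
read(): buf=[75 _ 89], head=2, tail=1, size=2
read(): buf=[75 _ _], head=0, tail=1, size=1
read(): buf=[_ _ _], head=1, tail=1, size=0

Answer: _ _ _
1
1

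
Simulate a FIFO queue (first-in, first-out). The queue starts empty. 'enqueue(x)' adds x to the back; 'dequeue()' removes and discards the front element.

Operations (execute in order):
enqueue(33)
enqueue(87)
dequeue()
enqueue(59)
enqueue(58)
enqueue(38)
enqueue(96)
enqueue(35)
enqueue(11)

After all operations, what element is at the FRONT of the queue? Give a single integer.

Answer: 87

Derivation:
enqueue(33): queue = [33]
enqueue(87): queue = [33, 87]
dequeue(): queue = [87]
enqueue(59): queue = [87, 59]
enqueue(58): queue = [87, 59, 58]
enqueue(38): queue = [87, 59, 58, 38]
enqueue(96): queue = [87, 59, 58, 38, 96]
enqueue(35): queue = [87, 59, 58, 38, 96, 35]
enqueue(11): queue = [87, 59, 58, 38, 96, 35, 11]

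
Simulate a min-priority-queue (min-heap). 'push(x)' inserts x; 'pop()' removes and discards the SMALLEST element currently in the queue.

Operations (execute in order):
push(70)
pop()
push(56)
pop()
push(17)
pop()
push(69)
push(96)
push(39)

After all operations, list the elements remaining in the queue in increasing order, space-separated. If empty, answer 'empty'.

Answer: 39 69 96

Derivation:
push(70): heap contents = [70]
pop() → 70: heap contents = []
push(56): heap contents = [56]
pop() → 56: heap contents = []
push(17): heap contents = [17]
pop() → 17: heap contents = []
push(69): heap contents = [69]
push(96): heap contents = [69, 96]
push(39): heap contents = [39, 69, 96]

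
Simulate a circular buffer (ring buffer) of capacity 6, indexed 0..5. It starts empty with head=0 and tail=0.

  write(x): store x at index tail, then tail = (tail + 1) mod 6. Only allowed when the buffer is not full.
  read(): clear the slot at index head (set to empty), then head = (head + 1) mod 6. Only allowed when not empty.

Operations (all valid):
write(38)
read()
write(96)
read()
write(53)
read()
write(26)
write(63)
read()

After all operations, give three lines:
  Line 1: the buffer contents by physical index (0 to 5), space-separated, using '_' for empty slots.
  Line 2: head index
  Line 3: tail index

write(38): buf=[38 _ _ _ _ _], head=0, tail=1, size=1
read(): buf=[_ _ _ _ _ _], head=1, tail=1, size=0
write(96): buf=[_ 96 _ _ _ _], head=1, tail=2, size=1
read(): buf=[_ _ _ _ _ _], head=2, tail=2, size=0
write(53): buf=[_ _ 53 _ _ _], head=2, tail=3, size=1
read(): buf=[_ _ _ _ _ _], head=3, tail=3, size=0
write(26): buf=[_ _ _ 26 _ _], head=3, tail=4, size=1
write(63): buf=[_ _ _ 26 63 _], head=3, tail=5, size=2
read(): buf=[_ _ _ _ 63 _], head=4, tail=5, size=1

Answer: _ _ _ _ 63 _
4
5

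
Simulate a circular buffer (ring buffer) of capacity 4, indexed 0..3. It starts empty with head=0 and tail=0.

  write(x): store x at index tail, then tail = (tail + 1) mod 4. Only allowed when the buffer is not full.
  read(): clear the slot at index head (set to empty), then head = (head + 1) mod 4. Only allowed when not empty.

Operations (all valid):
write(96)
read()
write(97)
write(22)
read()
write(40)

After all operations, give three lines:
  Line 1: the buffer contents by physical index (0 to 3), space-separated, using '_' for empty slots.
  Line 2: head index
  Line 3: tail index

Answer: _ _ 22 40
2
0

Derivation:
write(96): buf=[96 _ _ _], head=0, tail=1, size=1
read(): buf=[_ _ _ _], head=1, tail=1, size=0
write(97): buf=[_ 97 _ _], head=1, tail=2, size=1
write(22): buf=[_ 97 22 _], head=1, tail=3, size=2
read(): buf=[_ _ 22 _], head=2, tail=3, size=1
write(40): buf=[_ _ 22 40], head=2, tail=0, size=2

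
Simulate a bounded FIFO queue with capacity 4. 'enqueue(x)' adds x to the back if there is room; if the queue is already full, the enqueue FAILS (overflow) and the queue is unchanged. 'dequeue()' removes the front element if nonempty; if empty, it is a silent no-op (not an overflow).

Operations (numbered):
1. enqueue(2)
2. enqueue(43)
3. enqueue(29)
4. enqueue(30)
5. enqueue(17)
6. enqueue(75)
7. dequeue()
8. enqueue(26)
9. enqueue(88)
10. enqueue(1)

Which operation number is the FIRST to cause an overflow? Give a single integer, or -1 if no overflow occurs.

1. enqueue(2): size=1
2. enqueue(43): size=2
3. enqueue(29): size=3
4. enqueue(30): size=4
5. enqueue(17): size=4=cap → OVERFLOW (fail)
6. enqueue(75): size=4=cap → OVERFLOW (fail)
7. dequeue(): size=3
8. enqueue(26): size=4
9. enqueue(88): size=4=cap → OVERFLOW (fail)
10. enqueue(1): size=4=cap → OVERFLOW (fail)

Answer: 5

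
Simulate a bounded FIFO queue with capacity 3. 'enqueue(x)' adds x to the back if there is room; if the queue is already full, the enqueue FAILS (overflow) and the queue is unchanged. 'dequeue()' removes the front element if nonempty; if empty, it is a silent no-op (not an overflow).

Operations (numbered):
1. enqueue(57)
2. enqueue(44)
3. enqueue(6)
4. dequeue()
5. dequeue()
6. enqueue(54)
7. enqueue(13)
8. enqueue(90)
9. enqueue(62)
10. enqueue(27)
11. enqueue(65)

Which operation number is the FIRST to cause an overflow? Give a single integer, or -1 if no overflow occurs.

Answer: 8

Derivation:
1. enqueue(57): size=1
2. enqueue(44): size=2
3. enqueue(6): size=3
4. dequeue(): size=2
5. dequeue(): size=1
6. enqueue(54): size=2
7. enqueue(13): size=3
8. enqueue(90): size=3=cap → OVERFLOW (fail)
9. enqueue(62): size=3=cap → OVERFLOW (fail)
10. enqueue(27): size=3=cap → OVERFLOW (fail)
11. enqueue(65): size=3=cap → OVERFLOW (fail)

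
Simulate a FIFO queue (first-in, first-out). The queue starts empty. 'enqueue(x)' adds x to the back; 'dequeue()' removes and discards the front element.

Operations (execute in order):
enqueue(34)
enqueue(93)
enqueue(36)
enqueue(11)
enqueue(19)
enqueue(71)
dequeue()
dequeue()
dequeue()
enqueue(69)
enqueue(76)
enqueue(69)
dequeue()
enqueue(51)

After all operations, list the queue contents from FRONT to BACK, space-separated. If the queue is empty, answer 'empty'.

enqueue(34): [34]
enqueue(93): [34, 93]
enqueue(36): [34, 93, 36]
enqueue(11): [34, 93, 36, 11]
enqueue(19): [34, 93, 36, 11, 19]
enqueue(71): [34, 93, 36, 11, 19, 71]
dequeue(): [93, 36, 11, 19, 71]
dequeue(): [36, 11, 19, 71]
dequeue(): [11, 19, 71]
enqueue(69): [11, 19, 71, 69]
enqueue(76): [11, 19, 71, 69, 76]
enqueue(69): [11, 19, 71, 69, 76, 69]
dequeue(): [19, 71, 69, 76, 69]
enqueue(51): [19, 71, 69, 76, 69, 51]

Answer: 19 71 69 76 69 51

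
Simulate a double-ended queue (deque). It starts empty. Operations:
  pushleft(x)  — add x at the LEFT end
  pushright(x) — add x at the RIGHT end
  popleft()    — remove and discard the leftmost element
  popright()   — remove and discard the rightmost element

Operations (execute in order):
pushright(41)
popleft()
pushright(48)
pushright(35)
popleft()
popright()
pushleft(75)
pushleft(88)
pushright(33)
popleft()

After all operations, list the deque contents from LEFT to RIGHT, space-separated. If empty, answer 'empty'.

pushright(41): [41]
popleft(): []
pushright(48): [48]
pushright(35): [48, 35]
popleft(): [35]
popright(): []
pushleft(75): [75]
pushleft(88): [88, 75]
pushright(33): [88, 75, 33]
popleft(): [75, 33]

Answer: 75 33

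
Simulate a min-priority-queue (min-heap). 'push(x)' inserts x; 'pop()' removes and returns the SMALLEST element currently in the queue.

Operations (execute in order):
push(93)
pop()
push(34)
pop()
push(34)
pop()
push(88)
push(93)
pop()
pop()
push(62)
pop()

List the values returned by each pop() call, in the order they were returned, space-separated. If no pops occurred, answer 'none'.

push(93): heap contents = [93]
pop() → 93: heap contents = []
push(34): heap contents = [34]
pop() → 34: heap contents = []
push(34): heap contents = [34]
pop() → 34: heap contents = []
push(88): heap contents = [88]
push(93): heap contents = [88, 93]
pop() → 88: heap contents = [93]
pop() → 93: heap contents = []
push(62): heap contents = [62]
pop() → 62: heap contents = []

Answer: 93 34 34 88 93 62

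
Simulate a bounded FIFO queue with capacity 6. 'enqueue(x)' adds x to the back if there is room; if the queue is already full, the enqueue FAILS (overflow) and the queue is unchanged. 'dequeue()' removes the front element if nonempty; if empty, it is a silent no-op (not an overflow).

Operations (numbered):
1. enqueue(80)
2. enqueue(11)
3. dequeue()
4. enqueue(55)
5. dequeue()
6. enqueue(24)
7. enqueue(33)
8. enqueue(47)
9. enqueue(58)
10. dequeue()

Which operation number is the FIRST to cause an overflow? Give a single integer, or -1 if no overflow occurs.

1. enqueue(80): size=1
2. enqueue(11): size=2
3. dequeue(): size=1
4. enqueue(55): size=2
5. dequeue(): size=1
6. enqueue(24): size=2
7. enqueue(33): size=3
8. enqueue(47): size=4
9. enqueue(58): size=5
10. dequeue(): size=4

Answer: -1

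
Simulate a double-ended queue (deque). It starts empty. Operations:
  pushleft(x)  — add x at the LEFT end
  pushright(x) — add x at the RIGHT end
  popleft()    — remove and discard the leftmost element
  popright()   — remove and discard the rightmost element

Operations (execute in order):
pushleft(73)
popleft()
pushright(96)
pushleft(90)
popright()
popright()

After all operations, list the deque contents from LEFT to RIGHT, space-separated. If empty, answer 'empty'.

pushleft(73): [73]
popleft(): []
pushright(96): [96]
pushleft(90): [90, 96]
popright(): [90]
popright(): []

Answer: empty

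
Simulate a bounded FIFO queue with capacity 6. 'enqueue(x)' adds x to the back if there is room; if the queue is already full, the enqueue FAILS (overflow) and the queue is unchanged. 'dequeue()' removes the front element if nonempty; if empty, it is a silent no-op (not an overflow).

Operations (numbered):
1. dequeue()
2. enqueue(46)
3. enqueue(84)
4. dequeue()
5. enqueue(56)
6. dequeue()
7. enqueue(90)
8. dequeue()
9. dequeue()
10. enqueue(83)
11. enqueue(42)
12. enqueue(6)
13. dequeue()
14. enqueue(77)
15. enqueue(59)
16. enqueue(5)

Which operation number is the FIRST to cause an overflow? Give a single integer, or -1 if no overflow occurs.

1. dequeue(): empty, no-op, size=0
2. enqueue(46): size=1
3. enqueue(84): size=2
4. dequeue(): size=1
5. enqueue(56): size=2
6. dequeue(): size=1
7. enqueue(90): size=2
8. dequeue(): size=1
9. dequeue(): size=0
10. enqueue(83): size=1
11. enqueue(42): size=2
12. enqueue(6): size=3
13. dequeue(): size=2
14. enqueue(77): size=3
15. enqueue(59): size=4
16. enqueue(5): size=5

Answer: -1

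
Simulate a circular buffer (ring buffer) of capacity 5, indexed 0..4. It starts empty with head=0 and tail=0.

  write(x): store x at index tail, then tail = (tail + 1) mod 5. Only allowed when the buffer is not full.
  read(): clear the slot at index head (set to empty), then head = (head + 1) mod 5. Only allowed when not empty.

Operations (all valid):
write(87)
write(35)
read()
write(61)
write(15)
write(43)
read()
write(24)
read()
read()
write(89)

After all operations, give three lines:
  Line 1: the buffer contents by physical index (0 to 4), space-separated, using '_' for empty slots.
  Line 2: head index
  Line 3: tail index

Answer: 24 89 _ _ 43
4
2

Derivation:
write(87): buf=[87 _ _ _ _], head=0, tail=1, size=1
write(35): buf=[87 35 _ _ _], head=0, tail=2, size=2
read(): buf=[_ 35 _ _ _], head=1, tail=2, size=1
write(61): buf=[_ 35 61 _ _], head=1, tail=3, size=2
write(15): buf=[_ 35 61 15 _], head=1, tail=4, size=3
write(43): buf=[_ 35 61 15 43], head=1, tail=0, size=4
read(): buf=[_ _ 61 15 43], head=2, tail=0, size=3
write(24): buf=[24 _ 61 15 43], head=2, tail=1, size=4
read(): buf=[24 _ _ 15 43], head=3, tail=1, size=3
read(): buf=[24 _ _ _ 43], head=4, tail=1, size=2
write(89): buf=[24 89 _ _ 43], head=4, tail=2, size=3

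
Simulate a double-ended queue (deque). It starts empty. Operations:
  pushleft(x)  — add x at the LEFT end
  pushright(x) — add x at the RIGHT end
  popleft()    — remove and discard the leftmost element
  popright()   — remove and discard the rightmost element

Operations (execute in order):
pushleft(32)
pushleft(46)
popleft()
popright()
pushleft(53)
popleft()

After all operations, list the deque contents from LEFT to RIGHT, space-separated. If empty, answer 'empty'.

pushleft(32): [32]
pushleft(46): [46, 32]
popleft(): [32]
popright(): []
pushleft(53): [53]
popleft(): []

Answer: empty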